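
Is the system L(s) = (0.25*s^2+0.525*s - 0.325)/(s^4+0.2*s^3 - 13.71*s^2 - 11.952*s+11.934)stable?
Denominator: s^4 + 0.2*s^3 - 13.71*s^2 - 11.952*s + 11.934 = (s - 0.6)(s + 3)(s - 3.9)(s + 1.7). Poles: -1.7, -3, 0.6, 3.9. All Re(p)<0: No (unstable)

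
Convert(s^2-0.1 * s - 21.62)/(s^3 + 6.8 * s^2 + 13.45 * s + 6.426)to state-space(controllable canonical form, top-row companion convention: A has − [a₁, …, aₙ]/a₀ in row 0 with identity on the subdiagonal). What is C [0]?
Reachable canonical form: C = numerator coefficients (right-aligned, zero-padded to length n).
num = s^2 - 0.1*s - 21.62, C = [[1, -0.1, -21.62]].
C[0] = 1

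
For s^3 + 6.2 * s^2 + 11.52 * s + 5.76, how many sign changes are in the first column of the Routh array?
Routh array:
s^3: [1, 11.52]; s^2: [6.2, 5.76]; s^1: [10.591]; s^0: [5.76]
First column: [1, 6.2, 10.591, 5.76]. Sign changes = 0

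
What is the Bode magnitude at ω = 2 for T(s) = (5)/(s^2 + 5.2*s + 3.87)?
Substitute s = j*2: T(j2) = -0.00600868 - 0.480694j.
|T(j2)| = sqrt(Re² + Im²) = 0.4807.
20*log₁₀(0.4807) = -6.36 dB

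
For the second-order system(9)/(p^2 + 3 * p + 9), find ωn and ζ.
Standard form: ωn²/(p²+2ζωn·p+ωn²).
const=9=ωn² → ωn=3, p coeff=3=2ζωn → ζ=0.5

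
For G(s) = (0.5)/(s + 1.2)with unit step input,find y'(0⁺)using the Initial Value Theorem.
IVT: y'(0⁺) = lim_{s→∞} s²·Y(s) = lim_{s→∞} s·G(s).
deg(num) = 0, deg(den) = 1, relative degree = 1, so s·G(s) → (leading num)/(leading den) = 0.5/1 = 0.5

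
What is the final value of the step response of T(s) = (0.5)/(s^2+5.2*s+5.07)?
FVT: lim_{t→∞} y(t) = lim_{s→0} s*Y(s) where Y(s) = T(s)/s.
= lim_{s→0} T(s) = T(0) = num(0)/den(0) = 0.5/5.07 = 0.09862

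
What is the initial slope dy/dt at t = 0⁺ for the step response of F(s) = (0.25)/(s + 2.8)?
IVT: y'(0⁺) = lim_{s→∞} s²·Y(s) = lim_{s→∞} s·F(s).
deg(num) = 0, deg(den) = 1, relative degree = 1, so s·F(s) → (leading num)/(leading den) = 0.25/1 = 0.25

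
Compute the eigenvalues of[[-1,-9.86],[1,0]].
Eigenvalues solve det(λI - A) = 0.
Characteristic polynomial: λ^2 + λ + 9.86 = 0.
Roots: -0.5 + 3.1j, -0.5 - 3.1j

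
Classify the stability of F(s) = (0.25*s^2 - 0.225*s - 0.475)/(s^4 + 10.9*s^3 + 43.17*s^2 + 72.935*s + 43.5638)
Denominator: s^4 + 10.9*s^3 + 43.17*s^2 + 72.935*s + 43.5638 = (s + 2.9)(s + 2.9)(s + 3.7)(s + 1.4). Poles: -1.4, -2.9, -2.9, -3.7. Stable (all poles in LHP)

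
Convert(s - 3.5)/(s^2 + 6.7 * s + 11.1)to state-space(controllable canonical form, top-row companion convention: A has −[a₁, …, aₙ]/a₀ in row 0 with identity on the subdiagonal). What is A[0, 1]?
Reachable canonical form for den = s^2 + 6.7*s + 11.1: top row of A = -[a₁,a₂,...,aₙ]/a₀, ones on the subdiagonal, zeros elsewhere.
A = [[-6.7, -11.1], [1, 0]].
A[0,1] = -11.1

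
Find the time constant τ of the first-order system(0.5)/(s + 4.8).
First-order system: τ = -1/pole. Pole = -4.8. τ = -1/(-4.8) = 0.2083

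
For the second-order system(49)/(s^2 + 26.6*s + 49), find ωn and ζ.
Standard form: ωn²/(s²+2ζωn·s+ωn²).
const=49=ωn² → ωn=7, s coeff=26.6=2ζωn → ζ=1.9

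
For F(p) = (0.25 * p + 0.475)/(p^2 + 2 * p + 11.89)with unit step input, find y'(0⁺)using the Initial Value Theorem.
IVT: y'(0⁺) = lim_{p→∞} p²·Y(p) = lim_{p→∞} p·F(p).
deg(num) = 1, deg(den) = 2, relative degree = 1, so p·F(p) → (leading num)/(leading den) = 0.25/1 = 0.25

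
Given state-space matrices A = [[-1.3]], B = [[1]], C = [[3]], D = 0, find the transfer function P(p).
P(p) = C(pI - A)⁻¹B + D.
Characteristic polynomial det(pI - A) = p + 1.3.
Numerator from C·adj(pI-A)·B + D·det(pI-A) = 3.
P(p) = (3)/(p + 1.3)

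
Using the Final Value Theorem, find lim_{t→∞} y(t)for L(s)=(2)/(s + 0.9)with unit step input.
FVT: lim_{t→∞} y(t) = lim_{s→0} s*Y(s) where Y(s) = L(s)/s.
= lim_{s→0} L(s) = L(0) = num(0)/den(0) = 2/0.9 = 2.222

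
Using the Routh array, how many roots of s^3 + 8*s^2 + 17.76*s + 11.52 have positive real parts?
Routh array:
s^3: [1, 17.76]; s^2: [8, 11.52]; s^1: [16.32]; s^0: [11.52]
First column: [1, 8, 16.32, 11.52]. Sign changes = RHP roots = 0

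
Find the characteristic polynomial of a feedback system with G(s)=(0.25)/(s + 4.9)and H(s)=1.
Characteristic poly = G_den * H_den + G_num * H_num = (s + 4.9) + (0.25) = s + 5.15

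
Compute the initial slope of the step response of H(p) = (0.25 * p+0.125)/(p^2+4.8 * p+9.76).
IVT: y'(0⁺) = lim_{p→∞} p²·Y(p) = lim_{p→∞} p·H(p).
deg(num) = 1, deg(den) = 2, relative degree = 1, so p·H(p) → (leading num)/(leading den) = 0.25/1 = 0.25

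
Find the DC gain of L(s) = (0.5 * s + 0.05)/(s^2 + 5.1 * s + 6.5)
DC gain = L(0) = num(0)/den(0) = 0.05/6.5 = 0.007692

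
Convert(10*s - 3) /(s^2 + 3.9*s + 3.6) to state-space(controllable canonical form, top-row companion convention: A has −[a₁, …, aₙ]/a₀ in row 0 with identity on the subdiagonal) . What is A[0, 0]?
Reachable canonical form for den = s^2 + 3.9*s + 3.6: top row of A = -[a₁,a₂,...,aₙ]/a₀, ones on the subdiagonal, zeros elsewhere.
A = [[-3.9, -3.6], [1, 0]].
A[0,0] = -3.9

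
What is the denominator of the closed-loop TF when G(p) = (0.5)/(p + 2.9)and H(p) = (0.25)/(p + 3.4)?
Characteristic poly = G_den * H_den + G_num * H_num = (p^2 + 6.3*p + 9.86) + (0.125) = p^2 + 6.3*p + 9.985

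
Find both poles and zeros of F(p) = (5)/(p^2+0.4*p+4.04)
Set denominator = 0: p^2 + 0.4*p + 4.04 = 0 → Poles: -0.2 + 2j, -0.2 - 2j
Numerator is a nonzero constant (5) → Zeros: none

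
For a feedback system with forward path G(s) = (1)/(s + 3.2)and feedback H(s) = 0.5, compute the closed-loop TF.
Closed-loop T = G/(1+GH).
Numerator: G_num * H_den = 1.
Denominator: G_den * H_den + G_num * H_num = (s + 3.2) + (0.5) = s + 3.7.
T(s) = (1)/(s + 3.7)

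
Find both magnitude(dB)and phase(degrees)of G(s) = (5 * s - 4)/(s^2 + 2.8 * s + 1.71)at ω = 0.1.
Substitute s = j*0.1: G(j0.1) = -2.24363 + 0.663657j.
|G| = 20*log₁₀(sqrt(Re²+Im²)) = 7.38 dB.
∠G = atan2(Im, Re) = 163.52°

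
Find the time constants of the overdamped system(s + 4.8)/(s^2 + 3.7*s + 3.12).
Overdamped: real poles at -2.4, -1.3. τ = -1/pole → τ₁ = 0.4167, τ₂ = 0.7692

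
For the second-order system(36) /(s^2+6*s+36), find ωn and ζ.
Standard form: ωn²/(s²+2ζωn·s+ωn²).
const=36=ωn² → ωn=6, s coeff=6=2ζωn → ζ=0.5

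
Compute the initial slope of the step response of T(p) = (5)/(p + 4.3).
IVT: y'(0⁺) = lim_{p→∞} p²·Y(p) = lim_{p→∞} p·T(p).
deg(num) = 0, deg(den) = 1, relative degree = 1, so p·T(p) → (leading num)/(leading den) = 5/1 = 5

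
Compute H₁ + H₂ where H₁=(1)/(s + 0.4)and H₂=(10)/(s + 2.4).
Parallel: H = H₁ + H₂ = (n₁·d₂ + n₂·d₁)/(d₁·d₂).
n₁·d₂ = s + 2.4. n₂·d₁ = 10*s + 4. Sum = 11*s + 6.4. d₁·d₂ = s^2 + 2.8*s + 0.96.
H(s) = (11*s + 6.4)/(s^2 + 2.8*s + 0.96)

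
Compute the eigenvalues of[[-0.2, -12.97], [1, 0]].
Eigenvalues solve det(λI - A) = 0.
Characteristic polynomial: λ^2 + 0.2*λ + 12.97 = 0.
Roots: -0.1 + 3.6j, -0.1 - 3.6j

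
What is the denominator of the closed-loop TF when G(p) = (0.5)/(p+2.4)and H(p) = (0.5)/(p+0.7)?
Characteristic poly = G_den * H_den + G_num * H_num = (p^2 + 3.1*p + 1.68) + (0.25) = p^2 + 3.1*p + 1.93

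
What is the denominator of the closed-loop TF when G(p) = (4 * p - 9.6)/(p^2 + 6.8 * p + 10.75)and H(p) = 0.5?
Characteristic poly = G_den * H_den + G_num * H_num = (p^2 + 6.8*p + 10.75) + (2*p - 4.8) = p^2 + 8.8*p + 5.95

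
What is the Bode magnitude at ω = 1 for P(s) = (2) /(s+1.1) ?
Substitute s = j*1: P(j1) = 0.995475 - 0.904977j.
|P(j1)| = sqrt(Re² + Im²) = 1.345.
20*log₁₀(1.345) = 2.58 dB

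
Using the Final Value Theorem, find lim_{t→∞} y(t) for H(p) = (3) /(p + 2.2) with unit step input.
FVT: lim_{t→∞} y(t) = lim_{p→0} p*Y(p) where Y(p) = H(p)/p.
= lim_{p→0} H(p) = H(0) = num(0)/den(0) = 3/2.2 = 1.364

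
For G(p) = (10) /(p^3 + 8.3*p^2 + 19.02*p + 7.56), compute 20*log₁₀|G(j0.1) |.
Substitute p = j*0.1: G(j0.1) = 1.25623 - 0.319392j.
|G(j0.1)| = sqrt(Re² + Im²) = 1.296.
20*log₁₀(1.296) = 2.25 dB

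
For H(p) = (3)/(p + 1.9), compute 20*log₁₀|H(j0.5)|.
Substitute p = j*0.5: H(j0.5) = 1.47668 - 0.388601j.
|H(j0.5)| = sqrt(Re² + Im²) = 1.527.
20*log₁₀(1.527) = 3.68 dB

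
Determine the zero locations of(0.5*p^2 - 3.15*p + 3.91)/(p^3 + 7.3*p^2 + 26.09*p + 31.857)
Set numerator = 0: 0.5*p^2 - 3.15*p + 3.91 = 0.5*(p - 4.6)(p - 1.7) = 0 → Zeros: 1.7, 4.6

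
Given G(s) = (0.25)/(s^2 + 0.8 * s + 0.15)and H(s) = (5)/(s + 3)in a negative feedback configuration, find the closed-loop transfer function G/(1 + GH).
Closed-loop T = G/(1+GH).
Numerator: G_num * H_den = 0.25*s + 0.75.
Denominator: G_den * H_den + G_num * H_num = (s^3 + 3.8*s^2 + 2.55*s + 0.45) + (1.25) = s^3 + 3.8*s^2 + 2.55*s + 1.7.
T(s) = (0.25*s + 0.75)/(s^3 + 3.8*s^2 + 2.55*s + 1.7)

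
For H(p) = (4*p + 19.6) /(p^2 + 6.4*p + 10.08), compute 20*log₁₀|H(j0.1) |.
Substitute p = j*0.1: H(j0.1) = 1.94106 - 0.0836423j.
|H(j0.1)| = sqrt(Re² + Im²) = 1.943.
20*log₁₀(1.943) = 5.77 dB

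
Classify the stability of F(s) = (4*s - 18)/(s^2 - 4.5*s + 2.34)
Denominator: s^2 - 4.5*s + 2.34 = (s - 0.6)(s - 3.9). Poles: 0.6, 3.9. Unstable (2 pole(s) in RHP)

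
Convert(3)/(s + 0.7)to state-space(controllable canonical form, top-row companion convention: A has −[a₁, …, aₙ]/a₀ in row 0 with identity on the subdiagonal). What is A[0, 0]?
Reachable canonical form for den = s + 0.7: top row of A = -[a₁,a₂,...,aₙ]/a₀, ones on the subdiagonal, zeros elsewhere.
A = [[-0.7]].
A[0,0] = -0.7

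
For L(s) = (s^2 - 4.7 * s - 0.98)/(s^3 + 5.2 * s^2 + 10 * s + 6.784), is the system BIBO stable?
Denominator: s^3 + 5.2*s^2 + 10*s + 6.784 = (s + 1.6)(s^2 + 3.6*s + 4.24). Poles: -1.6, -1.8 + 1j, -1.8 - 1j. All Re(p)<0: Yes (stable)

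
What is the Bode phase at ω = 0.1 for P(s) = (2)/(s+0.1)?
Substitute s = j*0.1: P(j0.1) = 10 - 10j.
∠P(j0.1) = atan2(Im, Re) = atan2(-10, 10) = -45.00°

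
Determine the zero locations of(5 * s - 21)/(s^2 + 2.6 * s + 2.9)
Set numerator = 0: 5*s - 21 = 0 → Zeros: 4.2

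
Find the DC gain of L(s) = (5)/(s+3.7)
DC gain = L(0) = num(0)/den(0) = 5/3.7 = 1.351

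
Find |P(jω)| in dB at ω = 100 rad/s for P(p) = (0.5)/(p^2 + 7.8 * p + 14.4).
Substitute p = j*100: P(j100) = -4.97684e-05 - 3.88754e-06j.
|P(j100)| = sqrt(Re² + Im²) = 4.992e-05.
20*log₁₀(4.992e-05) = -86.03 dB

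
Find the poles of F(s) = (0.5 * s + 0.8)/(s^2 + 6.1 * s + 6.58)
Set denominator = 0: s^2 + 6.1*s + 6.58 = (s + 1.4)(s + 4.7) = 0 → Poles: -1.4, -4.7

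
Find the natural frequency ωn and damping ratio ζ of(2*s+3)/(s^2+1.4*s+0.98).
Underdamped: complex pole -0.7 + 0.7j. ωn = |pole| = 0.9899, ζ = -Re(pole)/ωn = 0.7071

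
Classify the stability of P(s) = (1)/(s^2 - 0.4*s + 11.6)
Denominator: s^2 - 0.4*s + 11.6. Poles: 0.2 + 3.4j, 0.2 - 3.4j. Unstable (2 pole(s) in RHP)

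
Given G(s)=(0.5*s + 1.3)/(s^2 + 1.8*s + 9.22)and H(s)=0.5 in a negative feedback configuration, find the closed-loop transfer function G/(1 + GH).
Closed-loop T = G/(1+GH).
Numerator: G_num * H_den = 0.5*s + 1.3.
Denominator: G_den * H_den + G_num * H_num = (s^2 + 1.8*s + 9.22) + (0.25*s + 0.65) = s^2 + 2.05*s + 9.87.
T(s) = (0.5*s + 1.3)/(s^2 + 2.05*s + 9.87)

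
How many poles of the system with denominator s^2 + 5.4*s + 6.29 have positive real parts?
s^2 + 5.4*s + 6.29 = (s + 1.7)(s + 3.7). Poles: -1.7, -3.7. RHP poles (Re>0): 0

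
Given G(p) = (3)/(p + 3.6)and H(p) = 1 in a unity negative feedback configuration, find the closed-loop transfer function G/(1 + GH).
Closed-loop T = G/(1+GH).
Numerator: G_num * H_den = 3.
Denominator: G_den * H_den + G_num * H_num = (p + 3.6) + (3) = p + 6.6.
T(p) = (3)/(p + 6.6)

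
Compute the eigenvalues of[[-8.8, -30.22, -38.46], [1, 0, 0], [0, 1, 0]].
Eigenvalues solve det(λI - A) = 0.
Characteristic polynomial: λ^3 + 8.8*λ^2 + 30.22*λ + 38.46 = 0.
Factor: (λ + 3)(λ^2 + 5.8*λ + 12.82) = 0.
Roots: -2.9 + 2.1j, -2.9 - 2.1j, -3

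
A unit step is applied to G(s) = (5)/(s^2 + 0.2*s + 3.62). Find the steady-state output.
FVT: lim_{t→∞} y(t) = lim_{s→0} s*Y(s) where Y(s) = G(s)/s.
= lim_{s→0} G(s) = G(0) = num(0)/den(0) = 5/3.62 = 1.381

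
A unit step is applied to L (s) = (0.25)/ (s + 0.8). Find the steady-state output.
FVT: lim_{t→∞} y(t) = lim_{s→0} s*Y(s) where Y(s) = L(s)/s.
= lim_{s→0} L(s) = L(0) = num(0)/den(0) = 0.25/0.8 = 0.3125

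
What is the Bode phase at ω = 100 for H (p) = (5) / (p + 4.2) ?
Substitute p = j*100: H(j100) = 0.0020963 - 0.049912j.
∠H(j100) = atan2(Im, Re) = atan2(-0.049912, 0.0020963) = -87.59°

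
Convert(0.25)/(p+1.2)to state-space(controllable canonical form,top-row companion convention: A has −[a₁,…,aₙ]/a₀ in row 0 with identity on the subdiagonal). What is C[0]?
Reachable canonical form: C = numerator coefficients (right-aligned, zero-padded to length n).
num = 0.25, C = [[0.25]].
C[0] = 0.25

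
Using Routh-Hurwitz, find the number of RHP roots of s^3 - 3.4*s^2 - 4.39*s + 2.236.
Routh array:
s^3: [1, -4.39]; s^2: [-3.4, 2.236]; s^1: [-3.73235]; s^0: [2.236]
First column: [1, -3.4, -3.73235, 2.236]. Sign changes = RHP roots = 2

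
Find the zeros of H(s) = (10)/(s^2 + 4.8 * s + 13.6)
Numerator is a nonzero constant (10) → Zeros: none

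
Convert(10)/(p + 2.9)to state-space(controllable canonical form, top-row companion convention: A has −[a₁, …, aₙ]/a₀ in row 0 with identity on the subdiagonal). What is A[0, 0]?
Reachable canonical form for den = p + 2.9: top row of A = -[a₁,a₂,...,aₙ]/a₀, ones on the subdiagonal, zeros elsewhere.
A = [[-2.9]].
A[0,0] = -2.9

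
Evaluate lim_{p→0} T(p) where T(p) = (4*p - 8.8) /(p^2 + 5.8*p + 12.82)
DC gain = T(0) = num(0)/den(0) = -8.8/12.82 = -0.6864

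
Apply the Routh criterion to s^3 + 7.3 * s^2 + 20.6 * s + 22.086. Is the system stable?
Routh array:
s^3: [1, 20.6]; s^2: [7.3, 22.086]; s^1: [17.5745]; s^0: [22.086]
First column: [1, 7.3, 17.5745, 22.086]. Sign changes = 0.
Yes, stable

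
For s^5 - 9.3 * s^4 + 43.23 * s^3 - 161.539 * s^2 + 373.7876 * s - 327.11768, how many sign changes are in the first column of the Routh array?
Routh array:
s^5: [1, 43.23, 373.7876]; s^4: [-9.3, -161.539, -327.11768]; s^3: [25.8602, 338.614]; s^2: [-39.7648, -327.11768]; s^1: [125.879]; s^0: [-327.11768]
First column: [1, -9.3, 25.8602, -39.7648, 125.879, -327.11768]. Sign changes = 5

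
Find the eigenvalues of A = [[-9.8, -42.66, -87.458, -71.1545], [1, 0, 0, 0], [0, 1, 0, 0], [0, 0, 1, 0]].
Eigenvalues solve det(λI - A) = 0.
Characteristic polynomial: λ^4 + 9.8*λ^3 + 42.66*λ^2 + 87.458*λ + 71.1545 = 0.
Factor: (λ^2 + 5.6*λ + 14.09)(λ^2 + 4.2*λ + 5.05) = 0.
Roots: -2.1 + 0.8j, -2.1 - 0.8j, -2.8 + 2.5j, -2.8 - 2.5j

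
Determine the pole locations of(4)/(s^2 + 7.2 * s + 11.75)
Set denominator = 0: s^2 + 7.2*s + 11.75 = (s + 2.5)(s + 4.7) = 0 → Poles: -2.5, -4.7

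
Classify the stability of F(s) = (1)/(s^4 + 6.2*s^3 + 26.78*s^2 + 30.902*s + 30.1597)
Denominator: s^4 + 6.2*s^3 + 26.78*s^2 + 30.902*s + 30.1597 = (s^2 + 5*s + 19.21)(s^2 + 1.2*s + 1.57). Poles: -0.6 + 1.1j, -0.6 - 1.1j, -2.5 + 3.6j, -2.5 - 3.6j. Stable (all poles in LHP)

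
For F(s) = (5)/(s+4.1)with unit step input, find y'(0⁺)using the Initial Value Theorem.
IVT: y'(0⁺) = lim_{s→∞} s²·Y(s) = lim_{s→∞} s·F(s).
deg(num) = 0, deg(den) = 1, relative degree = 1, so s·F(s) → (leading num)/(leading den) = 5/1 = 5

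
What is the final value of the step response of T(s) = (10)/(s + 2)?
FVT: lim_{t→∞} y(t) = lim_{s→0} s*Y(s) where Y(s) = T(s)/s.
= lim_{s→0} T(s) = T(0) = num(0)/den(0) = 10/2 = 5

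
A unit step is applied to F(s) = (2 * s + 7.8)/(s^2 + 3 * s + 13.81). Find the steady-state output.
FVT: lim_{t→∞} y(t) = lim_{s→0} s*Y(s) where Y(s) = F(s)/s.
= lim_{s→0} F(s) = F(0) = num(0)/den(0) = 7.8/13.81 = 0.5648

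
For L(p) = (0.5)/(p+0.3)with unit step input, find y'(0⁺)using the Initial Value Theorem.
IVT: y'(0⁺) = lim_{p→∞} p²·Y(p) = lim_{p→∞} p·L(p).
deg(num) = 0, deg(den) = 1, relative degree = 1, so p·L(p) → (leading num)/(leading den) = 0.5/1 = 0.5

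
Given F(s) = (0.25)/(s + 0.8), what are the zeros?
Numerator is a nonzero constant (0.25) → Zeros: none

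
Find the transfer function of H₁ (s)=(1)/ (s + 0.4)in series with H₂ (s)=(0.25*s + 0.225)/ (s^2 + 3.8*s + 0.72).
Series: H = H₁ · H₂ = (n₁·n₂)/(d₁·d₂).
Num: n₁·n₂ = 0.25*s + 0.225. Den: d₁·d₂ = s^3 + 4.2*s^2 + 2.24*s + 0.288.
H(s) = (0.25*s + 0.225)/(s^3 + 4.2*s^2 + 2.24*s + 0.288)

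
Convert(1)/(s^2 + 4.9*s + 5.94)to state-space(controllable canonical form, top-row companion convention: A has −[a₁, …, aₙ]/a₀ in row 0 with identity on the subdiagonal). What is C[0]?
Reachable canonical form: C = numerator coefficients (right-aligned, zero-padded to length n).
num = 1, C = [[0, 1]].
C[0] = 0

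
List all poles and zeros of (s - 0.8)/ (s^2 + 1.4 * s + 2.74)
Set denominator = 0: s^2 + 1.4*s + 2.74 = 0 → Poles: -0.7 + 1.5j, -0.7 - 1.5j
Set numerator = 0: s - 0.8 = 0 → Zeros: 0.8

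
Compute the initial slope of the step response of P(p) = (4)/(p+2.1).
IVT: y'(0⁺) = lim_{p→∞} p²·Y(p) = lim_{p→∞} p·P(p).
deg(num) = 0, deg(den) = 1, relative degree = 1, so p·P(p) → (leading num)/(leading den) = 4/1 = 4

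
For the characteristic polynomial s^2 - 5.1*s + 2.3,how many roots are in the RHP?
s^2 - 5.1*s + 2.3 = (s - 4.6)(s - 0.5). Poles: 0.5, 4.6. RHP poles (Re>0): 2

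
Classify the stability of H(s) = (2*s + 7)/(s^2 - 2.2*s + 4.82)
Denominator: s^2 - 2.2*s + 4.82. Poles: 1.1 + 1.9j, 1.1 - 1.9j. Unstable (2 pole(s) in RHP)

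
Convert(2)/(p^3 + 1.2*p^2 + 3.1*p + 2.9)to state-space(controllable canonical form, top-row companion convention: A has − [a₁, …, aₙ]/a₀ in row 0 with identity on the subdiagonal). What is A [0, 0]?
Reachable canonical form for den = p^3 + 1.2*p^2 + 3.1*p + 2.9: top row of A = -[a₁,a₂,...,aₙ]/a₀, ones on the subdiagonal, zeros elsewhere.
A = [[-1.2, -3.1, -2.9], [1, 0, 0], [0, 1, 0]].
A[0,0] = -1.2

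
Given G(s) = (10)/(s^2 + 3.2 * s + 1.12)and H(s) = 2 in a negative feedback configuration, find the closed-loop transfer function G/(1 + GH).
Closed-loop T = G/(1+GH).
Numerator: G_num * H_den = 10.
Denominator: G_den * H_den + G_num * H_num = (s^2 + 3.2*s + 1.12) + (20) = s^2 + 3.2*s + 21.12.
T(s) = (10)/(s^2 + 3.2*s + 21.12)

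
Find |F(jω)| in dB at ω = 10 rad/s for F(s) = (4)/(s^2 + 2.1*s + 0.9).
Substitute s = j*10: F(j10) = -0.0386287 - 0.00818569j.
|F(j10)| = sqrt(Re² + Im²) = 0.03949.
20*log₁₀(0.03949) = -28.07 dB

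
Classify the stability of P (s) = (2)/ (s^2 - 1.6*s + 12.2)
Denominator: s^2 - 1.6*s + 12.2. Poles: 0.8 + 3.4j, 0.8 - 3.4j. Unstable (2 pole(s) in RHP)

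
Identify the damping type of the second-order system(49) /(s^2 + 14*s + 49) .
Standard form: ωn²/(s²+2ζωn·s+ωn²) gives ωn=7, ζ=1.
Critically damped (ζ = 1)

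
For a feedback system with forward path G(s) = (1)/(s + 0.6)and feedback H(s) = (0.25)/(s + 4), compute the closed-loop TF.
Closed-loop T = G/(1+GH).
Numerator: G_num * H_den = s + 4.
Denominator: G_den * H_den + G_num * H_num = (s^2 + 4.6*s + 2.4) + (0.25) = s^2 + 4.6*s + 2.65.
T(s) = (s + 4)/(s^2 + 4.6*s + 2.65)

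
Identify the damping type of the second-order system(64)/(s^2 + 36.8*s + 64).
Standard form: ωn²/(s²+2ζωn·s+ωn²) gives ωn=8, ζ=2.3.
Overdamped (ζ = 2.3 > 1)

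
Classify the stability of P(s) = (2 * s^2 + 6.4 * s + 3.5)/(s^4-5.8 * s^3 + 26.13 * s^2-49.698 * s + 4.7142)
Denominator: s^4 - 5.8*s^3 + 26.13*s^2 - 49.698*s + 4.7142 = (s - 0.1)(s - 2.7)(s^2 - 3*s + 17.46). Poles: 0.1, 1.5 + 3.9j, 1.5 - 3.9j, 2.7. Unstable (4 pole(s) in RHP)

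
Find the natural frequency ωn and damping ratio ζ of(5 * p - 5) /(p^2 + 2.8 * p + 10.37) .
Underdamped: complex pole -1.4 + 2.9j. ωn = |pole| = 3.22, ζ = -Re(pole)/ωn = 0.4347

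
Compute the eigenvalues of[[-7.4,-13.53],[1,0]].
Eigenvalues solve det(λI - A) = 0.
Characteristic polynomial: λ^2 + 7.4*λ + 13.53 = 0.
Factor: (λ + 3.3)(λ + 4.1) = 0.
Roots: -3.3, -4.1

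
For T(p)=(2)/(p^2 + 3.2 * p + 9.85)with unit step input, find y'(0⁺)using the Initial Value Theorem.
IVT: y'(0⁺) = lim_{p→∞} p²·Y(p) = lim_{p→∞} p·T(p).
deg(num) = 0, deg(den) = 2, relative degree = 2 ≥ 2, so p·T(p) → 0. Initial slope = 0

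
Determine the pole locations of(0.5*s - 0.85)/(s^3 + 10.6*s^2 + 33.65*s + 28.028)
Set denominator = 0: s^3 + 10.6*s^2 + 33.65*s + 28.028 = (s + 4.4)(s + 4.9)(s + 1.3) = 0 → Poles: -1.3, -4.4, -4.9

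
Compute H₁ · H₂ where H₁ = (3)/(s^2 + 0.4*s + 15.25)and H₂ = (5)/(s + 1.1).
Series: H = H₁ · H₂ = (n₁·n₂)/(d₁·d₂).
Num: n₁·n₂ = 15. Den: d₁·d₂ = s^3 + 1.5*s^2 + 15.69*s + 16.775.
H(s) = (15)/(s^3 + 1.5*s^2 + 15.69*s + 16.775)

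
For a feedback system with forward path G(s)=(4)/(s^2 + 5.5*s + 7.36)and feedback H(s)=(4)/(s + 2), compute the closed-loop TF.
Closed-loop T = G/(1+GH).
Numerator: G_num * H_den = 4*s + 8.
Denominator: G_den * H_den + G_num * H_num = (s^3 + 7.5*s^2 + 18.36*s + 14.72) + (16) = s^3 + 7.5*s^2 + 18.36*s + 30.72.
T(s) = (4*s + 8)/(s^3 + 7.5*s^2 + 18.36*s + 30.72)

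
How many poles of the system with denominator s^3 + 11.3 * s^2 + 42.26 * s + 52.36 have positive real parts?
s^3 + 11.3*s^2 + 42.26*s + 52.36 = (s + 3.5)(s + 4.4)(s + 3.4). Poles: -3.4, -3.5, -4.4. RHP poles (Re>0): 0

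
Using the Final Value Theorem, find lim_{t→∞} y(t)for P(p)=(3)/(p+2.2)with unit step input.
FVT: lim_{t→∞} y(t) = lim_{p→0} p*Y(p) where Y(p) = P(p)/p.
= lim_{p→0} P(p) = P(0) = num(0)/den(0) = 3/2.2 = 1.364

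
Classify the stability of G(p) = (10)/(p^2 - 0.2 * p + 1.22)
Denominator: p^2 - 0.2*p + 1.22. Poles: 0.1 + 1.1j, 0.1 - 1.1j. Unstable (2 pole(s) in RHP)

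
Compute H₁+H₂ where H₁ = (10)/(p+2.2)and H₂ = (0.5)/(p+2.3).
Parallel: H = H₁ + H₂ = (n₁·d₂ + n₂·d₁)/(d₁·d₂).
n₁·d₂ = 10*p + 23. n₂·d₁ = 0.5*p + 1.1. Sum = 10.5*p + 24.1. d₁·d₂ = p^2 + 4.5*p + 5.06.
H(p) = (10.5*p + 24.1)/(p^2 + 4.5*p + 5.06)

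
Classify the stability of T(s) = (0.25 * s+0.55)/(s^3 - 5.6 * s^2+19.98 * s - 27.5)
Denominator: s^3 - 5.6*s^2 + 19.98*s - 27.5 = (s - 2.2)(s^2 - 3.4*s + 12.5). Poles: 1.7 + 3.1j, 1.7 - 3.1j, 2.2. Unstable (3 pole(s) in RHP)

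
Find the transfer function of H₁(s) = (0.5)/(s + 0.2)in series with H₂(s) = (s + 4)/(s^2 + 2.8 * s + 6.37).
Series: H = H₁ · H₂ = (n₁·n₂)/(d₁·d₂).
Num: n₁·n₂ = 0.5*s + 2. Den: d₁·d₂ = s^3 + 3*s^2 + 6.93*s + 1.274.
H(s) = (0.5*s + 2)/(s^3 + 3*s^2 + 6.93*s + 1.274)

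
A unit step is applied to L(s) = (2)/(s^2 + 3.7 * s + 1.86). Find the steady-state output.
FVT: lim_{t→∞} y(t) = lim_{s→0} s*Y(s) where Y(s) = L(s)/s.
= lim_{s→0} L(s) = L(0) = num(0)/den(0) = 2/1.86 = 1.075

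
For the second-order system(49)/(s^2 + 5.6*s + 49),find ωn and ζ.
Standard form: ωn²/(s²+2ζωn·s+ωn²).
const=49=ωn² → ωn=7, s coeff=5.6=2ζωn → ζ=0.4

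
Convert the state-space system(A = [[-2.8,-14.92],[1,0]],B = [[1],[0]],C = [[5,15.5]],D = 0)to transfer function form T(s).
T(s) = C(sI - A)⁻¹B + D.
Characteristic polynomial det(sI - A) = s^2 + 2.8*s + 14.92.
Numerator from C·adj(sI-A)·B + D·det(sI-A) = 5*s + 15.5.
T(s) = (5*s + 15.5)/(s^2 + 2.8*s + 14.92)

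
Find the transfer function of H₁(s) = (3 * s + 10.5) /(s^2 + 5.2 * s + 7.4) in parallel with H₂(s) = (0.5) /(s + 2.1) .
Parallel: H = H₁ + H₂ = (n₁·d₂ + n₂·d₁)/(d₁·d₂).
n₁·d₂ = 3*s^2 + 16.8*s + 22.05. n₂·d₁ = 0.5*s^2 + 2.6*s + 3.7. Sum = 3.5*s^2 + 19.4*s + 25.75. d₁·d₂ = s^3 + 7.3*s^2 + 18.32*s + 15.54.
H(s) = (3.5*s^2 + 19.4*s + 25.75)/(s^3 + 7.3*s^2 + 18.32*s + 15.54)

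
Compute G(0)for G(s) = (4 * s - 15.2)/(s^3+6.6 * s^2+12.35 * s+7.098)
DC gain = G(0) = num(0)/den(0) = -15.2/7.098 = -2.141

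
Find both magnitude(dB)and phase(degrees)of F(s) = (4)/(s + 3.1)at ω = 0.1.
Substitute s = j*0.1: F(j0.1) = 1.28898 - 0.04158j.
|F| = 20*log₁₀(sqrt(Re²+Im²)) = 2.21 dB.
∠F = atan2(Im, Re) = -1.85°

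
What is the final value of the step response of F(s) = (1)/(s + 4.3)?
FVT: lim_{t→∞} y(t) = lim_{s→0} s*Y(s) where Y(s) = F(s)/s.
= lim_{s→0} F(s) = F(0) = num(0)/den(0) = 1/4.3 = 0.2326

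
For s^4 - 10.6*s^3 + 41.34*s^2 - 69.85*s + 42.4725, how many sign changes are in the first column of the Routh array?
Routh array:
s^4: [1, 41.34, 42.4725]; s^3: [-10.6, -69.85]; s^2: [34.7504, 42.4725]; s^1: [-56.8945]; s^0: [42.4725]
First column: [1, -10.6, 34.7504, -56.8945, 42.4725]. Sign changes = 4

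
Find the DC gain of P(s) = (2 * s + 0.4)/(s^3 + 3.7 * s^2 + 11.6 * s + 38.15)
DC gain = P(0) = num(0)/den(0) = 0.4/38.15 = 0.01048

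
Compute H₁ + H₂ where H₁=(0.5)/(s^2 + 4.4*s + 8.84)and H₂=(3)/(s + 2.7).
Parallel: H = H₁ + H₂ = (n₁·d₂ + n₂·d₁)/(d₁·d₂).
n₁·d₂ = 0.5*s + 1.35. n₂·d₁ = 3*s^2 + 13.2*s + 26.52. Sum = 3*s^2 + 13.7*s + 27.87. d₁·d₂ = s^3 + 7.1*s^2 + 20.72*s + 23.868.
H(s) = (3*s^2 + 13.7*s + 27.87)/(s^3 + 7.1*s^2 + 20.72*s + 23.868)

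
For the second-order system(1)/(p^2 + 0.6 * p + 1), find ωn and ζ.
Standard form: ωn²/(p²+2ζωn·p+ωn²).
const=1=ωn² → ωn=1, p coeff=0.6=2ζωn → ζ=0.3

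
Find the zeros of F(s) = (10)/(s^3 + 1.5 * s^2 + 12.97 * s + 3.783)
Numerator is a nonzero constant (10) → Zeros: none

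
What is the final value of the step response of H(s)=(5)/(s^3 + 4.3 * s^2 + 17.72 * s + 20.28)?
FVT: lim_{t→∞} y(t) = lim_{s→0} s*Y(s) where Y(s) = H(s)/s.
= lim_{s→0} H(s) = H(0) = num(0)/den(0) = 5/20.28 = 0.2465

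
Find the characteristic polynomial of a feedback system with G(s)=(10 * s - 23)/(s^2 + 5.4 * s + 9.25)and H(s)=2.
Characteristic poly = G_den * H_den + G_num * H_num = (s^2 + 5.4*s + 9.25) + (20*s - 46) = s^2 + 25.4*s - 36.75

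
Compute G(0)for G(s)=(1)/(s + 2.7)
DC gain = G(0) = num(0)/den(0) = 1/2.7 = 0.3704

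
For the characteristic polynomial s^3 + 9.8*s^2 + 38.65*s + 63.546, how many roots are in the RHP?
s^3 + 9.8*s^2 + 38.65*s + 63.546 = (s + 4.2)(s^2 + 5.6*s + 15.13). Poles: -2.8 + 2.7j, -2.8 - 2.7j, -4.2. RHP poles (Re>0): 0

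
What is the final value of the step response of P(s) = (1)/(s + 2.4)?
FVT: lim_{t→∞} y(t) = lim_{s→0} s*Y(s) where Y(s) = P(s)/s.
= lim_{s→0} P(s) = P(0) = num(0)/den(0) = 1/2.4 = 0.4167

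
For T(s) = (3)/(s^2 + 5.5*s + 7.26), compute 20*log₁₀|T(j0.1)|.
Substitute s = j*0.1: T(j0.1) = 0.411425 - 0.0312116j.
|T(j0.1)| = sqrt(Re² + Im²) = 0.4126.
20*log₁₀(0.4126) = -7.69 dB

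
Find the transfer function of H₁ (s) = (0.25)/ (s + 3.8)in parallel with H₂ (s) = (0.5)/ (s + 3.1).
Parallel: H = H₁ + H₂ = (n₁·d₂ + n₂·d₁)/(d₁·d₂).
n₁·d₂ = 0.25*s + 0.775. n₂·d₁ = 0.5*s + 1.9. Sum = 0.75*s + 2.675. d₁·d₂ = s^2 + 6.9*s + 11.78.
H(s) = (0.75*s + 2.675)/(s^2 + 6.9*s + 11.78)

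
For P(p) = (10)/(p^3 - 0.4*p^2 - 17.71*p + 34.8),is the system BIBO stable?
Denominator: p^3 - 0.4*p^2 - 17.71*p + 34.8 = (p + 4.8)(p^2 - 5.2*p + 7.25). Poles: -4.8, 2.6 + 0.7j, 2.6 - 0.7j. All Re(p)<0: No (unstable)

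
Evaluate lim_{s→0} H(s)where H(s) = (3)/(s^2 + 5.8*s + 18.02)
DC gain = H(0) = num(0)/den(0) = 3/18.02 = 0.1665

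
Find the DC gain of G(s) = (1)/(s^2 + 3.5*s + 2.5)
DC gain = G(0) = num(0)/den(0) = 1/2.5 = 0.4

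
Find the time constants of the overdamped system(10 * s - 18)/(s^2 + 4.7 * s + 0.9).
Overdamped: real poles at -0.2, -4.5. τ = -1/pole → τ₁ = 5, τ₂ = 0.2222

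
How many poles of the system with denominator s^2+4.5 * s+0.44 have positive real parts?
s^2 + 4.5*s + 0.44 = (s + 4.4)(s + 0.1). Poles: -0.1, -4.4. RHP poles (Re>0): 0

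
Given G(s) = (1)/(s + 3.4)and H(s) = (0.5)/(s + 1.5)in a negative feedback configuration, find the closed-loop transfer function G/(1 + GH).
Closed-loop T = G/(1+GH).
Numerator: G_num * H_den = s + 1.5.
Denominator: G_den * H_den + G_num * H_num = (s^2 + 4.9*s + 5.1) + (0.5) = s^2 + 4.9*s + 5.6.
T(s) = (s + 1.5)/(s^2 + 4.9*s + 5.6)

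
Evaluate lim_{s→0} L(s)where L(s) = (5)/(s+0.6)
DC gain = L(0) = num(0)/den(0) = 5/0.6 = 8.333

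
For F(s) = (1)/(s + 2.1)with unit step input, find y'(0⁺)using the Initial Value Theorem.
IVT: y'(0⁺) = lim_{s→∞} s²·Y(s) = lim_{s→∞} s·F(s).
deg(num) = 0, deg(den) = 1, relative degree = 1, so s·F(s) → (leading num)/(leading den) = 1/1 = 1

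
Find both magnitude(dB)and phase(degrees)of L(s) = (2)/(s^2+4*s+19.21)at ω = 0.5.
Substitute s = j*0.5: L(j0.5) = 0.104324 - 0.0110047j.
|L| = 20*log₁₀(sqrt(Re²+Im²)) = -19.58 dB.
∠L = atan2(Im, Re) = -6.02°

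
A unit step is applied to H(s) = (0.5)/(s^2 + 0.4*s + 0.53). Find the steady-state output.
FVT: lim_{t→∞} y(t) = lim_{s→0} s*Y(s) where Y(s) = H(s)/s.
= lim_{s→0} H(s) = H(0) = num(0)/den(0) = 0.5/0.53 = 0.9434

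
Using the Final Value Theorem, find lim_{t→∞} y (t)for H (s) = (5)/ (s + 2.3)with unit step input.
FVT: lim_{t→∞} y(t) = lim_{s→0} s*Y(s) where Y(s) = H(s)/s.
= lim_{s→0} H(s) = H(0) = num(0)/den(0) = 5/2.3 = 2.174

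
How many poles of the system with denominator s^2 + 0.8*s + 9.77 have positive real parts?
Poles: -0.4 + 3.1j, -0.4 - 3.1j. RHP poles (Re>0): 0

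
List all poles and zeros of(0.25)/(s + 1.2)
Set denominator = 0: s + 1.2 = 0 → Poles: -1.2
Numerator is a nonzero constant (0.25) → Zeros: none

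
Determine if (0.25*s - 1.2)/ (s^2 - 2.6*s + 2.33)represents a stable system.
Denominator: s^2 - 2.6*s + 2.33. Poles: 1.3 + 0.8j, 1.3 - 0.8j. All Re(p)<0: No (unstable)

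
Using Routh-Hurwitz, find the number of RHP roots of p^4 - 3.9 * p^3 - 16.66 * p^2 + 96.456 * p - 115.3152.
Routh array:
p^4: [1, -16.66, -115.3152]; p^3: [-3.9, 96.456]; p^2: [8.07231, -115.3152]; p^1: [40.7434]; p^0: [-115.3152]
First column: [1, -3.9, 8.07231, 40.7434, -115.3152]. Sign changes = RHP roots = 3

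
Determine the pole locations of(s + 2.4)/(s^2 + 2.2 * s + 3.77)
Set denominator = 0: s^2 + 2.2*s + 3.77 = 0 → Poles: -1.1 + 1.6j, -1.1 - 1.6j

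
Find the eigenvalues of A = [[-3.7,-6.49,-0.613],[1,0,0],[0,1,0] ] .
Eigenvalues solve det(λI - A) = 0.
Characteristic polynomial: λ^3 + 3.7*λ^2 + 6.49*λ + 0.613 = 0.
Factor: (λ + 0.1)(λ^2 + 3.6*λ + 6.13) = 0.
Roots: -0.1, -1.8 + 1.7j, -1.8 - 1.7j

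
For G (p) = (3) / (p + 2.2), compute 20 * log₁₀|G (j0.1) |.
Substitute p = j*0.1: G(j0.1) = 1.36082 - 0.0618557j.
|G(j0.1)| = sqrt(Re² + Im²) = 1.362.
20*log₁₀(1.362) = 2.69 dB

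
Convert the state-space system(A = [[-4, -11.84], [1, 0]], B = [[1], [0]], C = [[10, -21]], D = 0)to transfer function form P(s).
P(s) = C(sI - A)⁻¹B + D.
Characteristic polynomial det(sI - A) = s^2 + 4*s + 11.84.
Numerator from C·adj(sI-A)·B + D·det(sI-A) = 10*s - 21.
P(s) = (10*s - 21)/(s^2 + 4*s + 11.84)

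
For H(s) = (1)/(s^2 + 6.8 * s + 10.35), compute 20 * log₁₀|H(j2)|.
Substitute s = j*2: H(j2) = 0.0281868 - 0.0603686j.
|H(j2)| = sqrt(Re² + Im²) = 0.06662.
20*log₁₀(0.06662) = -23.53 dB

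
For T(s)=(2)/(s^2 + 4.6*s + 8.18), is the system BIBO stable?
Denominator: s^2 + 4.6*s + 8.18. Poles: -2.3 + 1.7j, -2.3 - 1.7j. All Re(p)<0: Yes (stable)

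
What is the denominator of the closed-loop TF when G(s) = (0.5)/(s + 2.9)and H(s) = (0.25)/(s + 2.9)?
Characteristic poly = G_den * H_den + G_num * H_num = (s^2 + 5.8*s + 8.41) + (0.125) = s^2 + 5.8*s + 8.535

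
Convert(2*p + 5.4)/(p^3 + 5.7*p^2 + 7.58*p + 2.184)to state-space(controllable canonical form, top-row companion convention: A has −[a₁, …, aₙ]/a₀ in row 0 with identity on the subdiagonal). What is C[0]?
Reachable canonical form: C = numerator coefficients (right-aligned, zero-padded to length n).
num = 2*p + 5.4, C = [[0, 2, 5.4]].
C[0] = 0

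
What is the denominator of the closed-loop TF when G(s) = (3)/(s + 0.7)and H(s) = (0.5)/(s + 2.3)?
Characteristic poly = G_den * H_den + G_num * H_num = (s^2 + 3*s + 1.61) + (1.5) = s^2 + 3*s + 3.11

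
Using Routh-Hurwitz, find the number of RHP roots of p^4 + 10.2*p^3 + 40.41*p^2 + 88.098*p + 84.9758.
Routh array:
p^4: [1, 40.41, 84.9758]; p^3: [10.2, 88.098]; p^2: [31.7729, 84.9758]; p^1: [60.8184]; p^0: [84.9758]
First column: [1, 10.2, 31.7729, 60.8184, 84.9758]. Sign changes = RHP roots = 0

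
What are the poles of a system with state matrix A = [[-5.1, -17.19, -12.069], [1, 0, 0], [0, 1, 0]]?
Eigenvalues solve det(λI - A) = 0.
Characteristic polynomial: λ^3 + 5.1*λ^2 + 17.19*λ + 12.069 = 0.
Factor: (λ + 0.9)(λ^2 + 4.2*λ + 13.41) = 0.
Roots: -0.9, -2.1 + 3j, -2.1 - 3j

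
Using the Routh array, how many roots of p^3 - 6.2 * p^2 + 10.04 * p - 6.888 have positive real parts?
Routh array:
p^3: [1, 10.04]; p^2: [-6.2, -6.888]; p^1: [8.92903]; p^0: [-6.888]
First column: [1, -6.2, 8.92903, -6.888]. Sign changes = RHP roots = 3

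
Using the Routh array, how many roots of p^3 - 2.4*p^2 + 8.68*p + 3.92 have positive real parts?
Routh array:
p^3: [1, 8.68]; p^2: [-2.4, 3.92]; p^1: [10.3133]; p^0: [3.92]
First column: [1, -2.4, 10.3133, 3.92]. Sign changes = RHP roots = 2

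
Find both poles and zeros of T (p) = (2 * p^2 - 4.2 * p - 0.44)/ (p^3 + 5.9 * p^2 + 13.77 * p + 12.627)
Set denominator = 0: p^3 + 5.9*p^2 + 13.77*p + 12.627 = (p + 2.3)(p^2 + 3.6*p + 5.49) = 0 → Poles: -1.8 + 1.5j, -1.8 - 1.5j, -2.3
Set numerator = 0: 2*p^2 - 4.2*p - 0.44 = 2*(p - 2.2)(p + 0.1) = 0 → Zeros: -0.1, 2.2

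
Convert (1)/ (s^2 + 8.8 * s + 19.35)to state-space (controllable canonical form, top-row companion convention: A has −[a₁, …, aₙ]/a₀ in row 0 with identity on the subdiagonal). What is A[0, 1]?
Reachable canonical form for den = s^2 + 8.8*s + 19.35: top row of A = -[a₁,a₂,...,aₙ]/a₀, ones on the subdiagonal, zeros elsewhere.
A = [[-8.8, -19.35], [1, 0]].
A[0,1] = -19.35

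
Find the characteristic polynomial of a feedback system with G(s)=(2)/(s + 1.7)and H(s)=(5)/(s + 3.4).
Characteristic poly = G_den * H_den + G_num * H_num = (s^2 + 5.1*s + 5.78) + (10) = s^2 + 5.1*s + 15.78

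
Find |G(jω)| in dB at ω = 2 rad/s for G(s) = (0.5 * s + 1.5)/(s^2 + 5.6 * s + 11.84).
Substitute s = j*2: G(j2) = 0.122843 - 0.0479386j.
|G(j2)| = sqrt(Re² + Im²) = 0.1319.
20*log₁₀(0.1319) = -17.60 dB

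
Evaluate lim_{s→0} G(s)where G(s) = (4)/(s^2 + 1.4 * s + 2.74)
DC gain = G(0) = num(0)/den(0) = 4/2.74 = 1.46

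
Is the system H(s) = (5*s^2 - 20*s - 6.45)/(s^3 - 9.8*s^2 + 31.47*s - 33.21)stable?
Denominator: s^3 - 9.8*s^2 + 31.47*s - 33.21 = (s - 2.7)(s - 3)(s - 4.1). Poles: 2.7, 3, 4.1. All Re(p)<0: No (unstable)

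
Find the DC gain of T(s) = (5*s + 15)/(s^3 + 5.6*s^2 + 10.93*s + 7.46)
DC gain = T(0) = num(0)/den(0) = 15/7.46 = 2.011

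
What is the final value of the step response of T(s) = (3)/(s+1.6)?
FVT: lim_{t→∞} y(t) = lim_{s→0} s*Y(s) where Y(s) = T(s)/s.
= lim_{s→0} T(s) = T(0) = num(0)/den(0) = 3/1.6 = 1.875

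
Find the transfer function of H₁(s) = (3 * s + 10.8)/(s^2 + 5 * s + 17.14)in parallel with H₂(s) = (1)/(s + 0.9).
Parallel: H = H₁ + H₂ = (n₁·d₂ + n₂·d₁)/(d₁·d₂).
n₁·d₂ = 3*s^2 + 13.5*s + 9.72. n₂·d₁ = s^2 + 5*s + 17.14. Sum = 4*s^2 + 18.5*s + 26.86. d₁·d₂ = s^3 + 5.9*s^2 + 21.64*s + 15.426.
H(s) = (4*s^2 + 18.5*s + 26.86)/(s^3 + 5.9*s^2 + 21.64*s + 15.426)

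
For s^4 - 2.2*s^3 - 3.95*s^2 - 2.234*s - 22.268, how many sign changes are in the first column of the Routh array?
Routh array:
s^4: [1, -3.95, -22.268]; s^3: [-2.2, -2.234]; s^2: [-4.96545, -22.268]; s^1: [7.63209]; s^0: [-22.268]
First column: [1, -2.2, -4.96545, 7.63209, -22.268]. Sign changes = 3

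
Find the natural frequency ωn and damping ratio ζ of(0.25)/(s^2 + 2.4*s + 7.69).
Underdamped: complex pole -1.2 + 2.5j. ωn = |pole| = 2.773, ζ = -Re(pole)/ωn = 0.4327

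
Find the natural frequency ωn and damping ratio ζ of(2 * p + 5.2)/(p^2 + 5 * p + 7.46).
Underdamped: complex pole -2.5 + 1.1j. ωn = |pole| = 2.731, ζ = -Re(pole)/ωn = 0.9153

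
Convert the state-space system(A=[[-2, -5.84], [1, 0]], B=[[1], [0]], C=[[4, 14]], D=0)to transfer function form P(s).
P(s) = C(sI - A)⁻¹B + D.
Characteristic polynomial det(sI - A) = s^2 + 2*s + 5.84.
Numerator from C·adj(sI-A)·B + D·det(sI-A) = 4*s + 14.
P(s) = (4*s + 14)/(s^2 + 2*s + 5.84)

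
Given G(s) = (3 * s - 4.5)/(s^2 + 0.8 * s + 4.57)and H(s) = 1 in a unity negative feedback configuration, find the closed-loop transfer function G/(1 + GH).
Closed-loop T = G/(1+GH).
Numerator: G_num * H_den = 3*s - 4.5.
Denominator: G_den * H_den + G_num * H_num = (s^2 + 0.8*s + 4.57) + (3*s - 4.5) = s^2 + 3.8*s + 0.07.
T(s) = (3*s - 4.5)/(s^2 + 3.8*s + 0.07)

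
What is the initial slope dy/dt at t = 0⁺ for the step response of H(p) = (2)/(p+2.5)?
IVT: y'(0⁺) = lim_{p→∞} p²·Y(p) = lim_{p→∞} p·H(p).
deg(num) = 0, deg(den) = 1, relative degree = 1, so p·H(p) → (leading num)/(leading den) = 2/1 = 2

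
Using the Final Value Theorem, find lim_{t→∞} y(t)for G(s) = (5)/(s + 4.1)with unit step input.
FVT: lim_{t→∞} y(t) = lim_{s→0} s*Y(s) where Y(s) = G(s)/s.
= lim_{s→0} G(s) = G(0) = num(0)/den(0) = 5/4.1 = 1.22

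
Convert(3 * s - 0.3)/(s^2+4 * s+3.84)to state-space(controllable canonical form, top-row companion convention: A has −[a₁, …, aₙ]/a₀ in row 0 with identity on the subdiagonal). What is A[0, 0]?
Reachable canonical form for den = s^2 + 4*s + 3.84: top row of A = -[a₁,a₂,...,aₙ]/a₀, ones on the subdiagonal, zeros elsewhere.
A = [[-4, -3.84], [1, 0]].
A[0,0] = -4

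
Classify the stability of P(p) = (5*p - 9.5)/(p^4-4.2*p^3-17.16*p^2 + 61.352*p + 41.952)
Denominator: p^4 - 4.2*p^3 - 17.16*p^2 + 61.352*p + 41.952 = (p - 4.6)(p + 0.6)(p + 3.8)(p - 4). Poles: -0.6, -3.8, 4, 4.6. Unstable (2 pole(s) in RHP)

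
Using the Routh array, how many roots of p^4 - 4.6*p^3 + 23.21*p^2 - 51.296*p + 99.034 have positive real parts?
Routh array:
p^4: [1, 23.21, 99.034]; p^3: [-4.6, -51.296]; p^2: [12.0587, 99.034]; p^1: [-13.5178]; p^0: [99.034]
First column: [1, -4.6, 12.0587, -13.5178, 99.034]. Sign changes = RHP roots = 4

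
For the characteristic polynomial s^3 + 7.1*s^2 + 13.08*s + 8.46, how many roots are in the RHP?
s^3 + 7.1*s^2 + 13.08*s + 8.46 = (s + 4.7)(s^2 + 2.4*s + 1.8). Poles: -1.2 + 0.6j, -1.2 - 0.6j, -4.7. RHP poles (Re>0): 0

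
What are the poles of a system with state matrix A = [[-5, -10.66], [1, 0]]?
Eigenvalues solve det(λI - A) = 0.
Characteristic polynomial: λ^2 + 5*λ + 10.66 = 0.
Roots: -2.5 + 2.1j, -2.5 - 2.1j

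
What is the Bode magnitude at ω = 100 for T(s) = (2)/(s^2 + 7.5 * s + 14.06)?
Substitute s = j*100: T(j100) = -0.000199158 - 1.49579e-05j.
|T(j100)| = sqrt(Re² + Im²) = 0.0001997.
20*log₁₀(0.0001997) = -73.99 dB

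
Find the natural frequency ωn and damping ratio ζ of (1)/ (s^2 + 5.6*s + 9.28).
Underdamped: complex pole -2.8 + 1.2j. ωn = |pole| = 3.046, ζ = -Re(pole)/ωn = 0.9191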